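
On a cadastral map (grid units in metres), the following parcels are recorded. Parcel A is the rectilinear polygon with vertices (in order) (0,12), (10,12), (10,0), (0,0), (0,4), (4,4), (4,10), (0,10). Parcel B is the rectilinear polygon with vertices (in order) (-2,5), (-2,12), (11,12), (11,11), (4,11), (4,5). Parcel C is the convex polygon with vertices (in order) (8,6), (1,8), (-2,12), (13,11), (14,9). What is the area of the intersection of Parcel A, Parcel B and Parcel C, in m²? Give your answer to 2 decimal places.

9.33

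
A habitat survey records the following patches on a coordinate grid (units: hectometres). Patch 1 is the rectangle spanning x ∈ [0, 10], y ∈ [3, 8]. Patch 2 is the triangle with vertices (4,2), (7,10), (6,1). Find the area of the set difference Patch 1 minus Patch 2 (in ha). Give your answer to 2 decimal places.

44.06

|Patch 1| = 50, |Patch 1∩Patch 2| = 5.9375.
|Patch 1 ∖ Patch 2| = |Patch 1| − |Patch 1∩Patch 2| = 50 − 5.9375 = 44.06.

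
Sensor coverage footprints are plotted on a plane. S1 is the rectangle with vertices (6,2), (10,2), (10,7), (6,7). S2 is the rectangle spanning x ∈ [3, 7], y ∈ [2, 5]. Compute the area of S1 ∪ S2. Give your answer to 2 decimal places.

29.00

By inclusion–exclusion:
Individual areas: |S1| = 20, |S2| = 12.
|S1∩S2|: x∈[6,7], y∈[2,5] → 1·3 = 3.
|S1 ∪ S2| = 32 − 3 = 29.00.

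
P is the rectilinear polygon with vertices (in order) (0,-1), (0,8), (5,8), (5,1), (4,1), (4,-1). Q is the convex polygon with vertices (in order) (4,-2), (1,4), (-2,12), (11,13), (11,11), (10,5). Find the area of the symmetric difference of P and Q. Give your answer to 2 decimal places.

100.67

|P| = 43, |Q| = 118.5, |P∩Q| = 30.4167.
|P △ Q| = |P| + |Q| − 2·|P∩Q| = 43 + 118.5 − 60.8333 = 100.67.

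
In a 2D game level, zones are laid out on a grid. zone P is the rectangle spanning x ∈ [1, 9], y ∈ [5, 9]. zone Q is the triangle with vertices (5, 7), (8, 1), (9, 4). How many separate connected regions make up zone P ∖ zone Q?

zone P ∖ zone Q is a single connected region.

1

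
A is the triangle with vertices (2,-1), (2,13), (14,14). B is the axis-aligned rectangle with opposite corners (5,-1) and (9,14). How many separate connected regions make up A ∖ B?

A ∖ B splits into 2 disjoint pieces (area 36.75, area 14.5833).

2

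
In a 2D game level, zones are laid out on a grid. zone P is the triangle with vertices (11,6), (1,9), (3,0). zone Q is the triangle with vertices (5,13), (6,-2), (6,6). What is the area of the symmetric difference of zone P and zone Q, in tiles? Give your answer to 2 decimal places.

|zone P| = 42, |zone Q| = 4, |zone P∩zone Q| = 2.3284.
|zone P △ zone Q| = |zone P| + |zone Q| − 2·|zone P∩zone Q| = 42 + 4 − 4.6568 = 41.34.

41.34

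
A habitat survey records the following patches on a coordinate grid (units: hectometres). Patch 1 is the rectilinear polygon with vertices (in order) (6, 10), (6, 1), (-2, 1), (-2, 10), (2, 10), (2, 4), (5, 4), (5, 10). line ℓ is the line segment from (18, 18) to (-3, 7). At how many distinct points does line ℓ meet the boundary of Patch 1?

The segment meets the boundary at (-2,7.524), (2,9.619).

2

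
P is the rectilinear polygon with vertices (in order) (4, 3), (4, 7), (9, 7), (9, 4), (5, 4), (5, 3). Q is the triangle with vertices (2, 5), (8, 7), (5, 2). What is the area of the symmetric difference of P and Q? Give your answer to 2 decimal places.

12.73

|P| = 16, |Q| = 12, |P∩Q| = 7.6333.
|P △ Q| = |P| + |Q| − 2·|P∩Q| = 16 + 12 − 15.2667 = 12.73.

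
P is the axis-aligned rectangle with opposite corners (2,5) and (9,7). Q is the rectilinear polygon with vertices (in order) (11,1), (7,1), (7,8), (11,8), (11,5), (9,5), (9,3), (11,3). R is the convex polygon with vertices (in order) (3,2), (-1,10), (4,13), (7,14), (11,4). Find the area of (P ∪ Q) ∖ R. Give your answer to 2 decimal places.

11.50

|P ∪ Q| = 34.
|(P ∪ Q) ∩ R| = 22.5.
|(P ∪ Q) ∖ R| = 34 − 22.5 = 11.50.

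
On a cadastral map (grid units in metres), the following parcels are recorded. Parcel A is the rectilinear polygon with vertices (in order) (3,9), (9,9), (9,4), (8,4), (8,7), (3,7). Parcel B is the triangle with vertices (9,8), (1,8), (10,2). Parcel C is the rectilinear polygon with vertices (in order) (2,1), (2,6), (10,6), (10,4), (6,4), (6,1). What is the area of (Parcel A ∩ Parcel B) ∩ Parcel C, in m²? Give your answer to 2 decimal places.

The region (Parcel A ∩ Parcel B) ∩ Parcel C is the polygon with vertices (8,4), (8,6), (9,6), (9,4).
By the shoelace formula its area is 2.00.

2.00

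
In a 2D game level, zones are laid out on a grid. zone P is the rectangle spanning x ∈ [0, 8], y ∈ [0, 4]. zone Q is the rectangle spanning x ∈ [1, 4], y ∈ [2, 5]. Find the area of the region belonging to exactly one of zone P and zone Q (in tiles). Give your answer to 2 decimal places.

29.00

|zone P∩zone Q|: x∈[1,4], y∈[2,4] → 3·2 = 6.
|zone P △ zone Q| = |zone P| + |zone Q| − 2·|zone P∩zone Q| = 32 + 9 − 12 = 29.00.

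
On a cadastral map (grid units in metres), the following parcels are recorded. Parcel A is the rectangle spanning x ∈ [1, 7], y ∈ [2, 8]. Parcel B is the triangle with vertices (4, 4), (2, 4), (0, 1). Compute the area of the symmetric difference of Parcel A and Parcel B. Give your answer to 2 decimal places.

33.83

|Parcel A| = 36, |Parcel B| = 3, |Parcel A∩Parcel B| = 2.5833.
|Parcel A △ Parcel B| = |Parcel A| + |Parcel B| − 2·|Parcel A∩Parcel B| = 36 + 3 − 5.1667 = 33.83.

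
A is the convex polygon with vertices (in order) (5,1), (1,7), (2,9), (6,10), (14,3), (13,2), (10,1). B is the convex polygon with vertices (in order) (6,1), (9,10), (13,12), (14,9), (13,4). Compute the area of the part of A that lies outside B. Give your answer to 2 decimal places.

49.38

|A| = 70, |A∩B| = 20.6169.
|A ∖ B| = |A| − |A∩B| = 70 − 20.6169 = 49.38.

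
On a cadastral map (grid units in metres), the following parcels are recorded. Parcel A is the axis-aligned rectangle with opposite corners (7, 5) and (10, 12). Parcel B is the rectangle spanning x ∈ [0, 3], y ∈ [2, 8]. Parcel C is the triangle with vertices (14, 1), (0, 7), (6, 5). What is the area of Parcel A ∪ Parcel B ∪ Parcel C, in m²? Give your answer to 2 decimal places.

By inclusion–exclusion:
Individual areas: |Parcel A| = 21, |Parcel B| = 18, |Parcel C| = 4.
|Parcel A∩Parcel B| = 0 (no overlap).
|Parcel A∩Parcel C| = 0.
|Parcel B∩Parcel C| = 0.4286.
|Parcel A∩Parcel B∩Parcel C| = 0.
|Parcel A ∪ Parcel B ∪ Parcel C| = 43 − 0.4286 + 0 = 42.57.

42.57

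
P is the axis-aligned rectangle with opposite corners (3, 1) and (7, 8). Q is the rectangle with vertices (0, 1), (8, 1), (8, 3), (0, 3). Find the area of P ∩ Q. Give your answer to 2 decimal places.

8.00

|P∩Q|: x∈[3,7], y∈[1,3] → 4·2 = 8.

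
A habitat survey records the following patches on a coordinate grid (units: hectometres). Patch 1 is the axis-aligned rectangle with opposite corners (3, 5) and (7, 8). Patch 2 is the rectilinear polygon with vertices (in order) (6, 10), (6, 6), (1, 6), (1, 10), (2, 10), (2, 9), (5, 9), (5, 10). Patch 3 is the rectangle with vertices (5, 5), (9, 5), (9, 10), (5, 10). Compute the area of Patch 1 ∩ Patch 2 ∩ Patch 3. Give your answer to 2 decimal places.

2.00

The intersection is the polygon with vertices (6,8), (6,6), (5,6), (5,8).
By the shoelace formula its area is 2.00.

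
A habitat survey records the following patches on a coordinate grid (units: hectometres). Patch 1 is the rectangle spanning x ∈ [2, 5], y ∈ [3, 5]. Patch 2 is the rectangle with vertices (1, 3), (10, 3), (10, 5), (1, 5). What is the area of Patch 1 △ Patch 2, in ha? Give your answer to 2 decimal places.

12.00

|Patch 1∩Patch 2|: x∈[2,5], y∈[3,5] → 3·2 = 6.
|Patch 1 △ Patch 2| = |Patch 1| + |Patch 2| − 2·|Patch 1∩Patch 2| = 6 + 18 − 12 = 12.00.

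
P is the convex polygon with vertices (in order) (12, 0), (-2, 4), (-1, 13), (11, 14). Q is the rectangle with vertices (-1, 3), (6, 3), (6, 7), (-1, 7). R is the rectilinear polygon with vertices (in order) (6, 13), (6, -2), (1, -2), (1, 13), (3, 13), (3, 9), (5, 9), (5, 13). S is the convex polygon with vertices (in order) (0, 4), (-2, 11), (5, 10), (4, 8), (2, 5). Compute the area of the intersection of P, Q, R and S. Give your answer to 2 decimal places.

3.58

The intersection is the polygon with vertices (1,7), (3.333,7), (2,5), (1,4.5).
By the shoelace formula its area is 3.58.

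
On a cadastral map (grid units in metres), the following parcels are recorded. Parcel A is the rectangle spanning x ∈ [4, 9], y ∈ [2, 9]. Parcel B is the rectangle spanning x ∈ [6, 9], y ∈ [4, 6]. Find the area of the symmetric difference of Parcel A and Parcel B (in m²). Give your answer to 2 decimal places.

29.00

|Parcel A∩Parcel B|: x∈[6,9], y∈[4,6] → 3·2 = 6.
|Parcel A △ Parcel B| = |Parcel A| + |Parcel B| − 2·|Parcel A∩Parcel B| = 35 + 6 − 12 = 29.00.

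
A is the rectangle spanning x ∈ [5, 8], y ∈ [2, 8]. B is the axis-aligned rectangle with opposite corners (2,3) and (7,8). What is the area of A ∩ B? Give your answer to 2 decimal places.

10.00

|A∩B|: x∈[5,7], y∈[3,8] → 2·5 = 10.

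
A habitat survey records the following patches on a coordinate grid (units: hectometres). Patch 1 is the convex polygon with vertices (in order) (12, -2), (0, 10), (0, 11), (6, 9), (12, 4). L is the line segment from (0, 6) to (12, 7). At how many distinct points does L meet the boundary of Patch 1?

2

The segment meets the boundary at (8.727,6.727), (3.692,6.308).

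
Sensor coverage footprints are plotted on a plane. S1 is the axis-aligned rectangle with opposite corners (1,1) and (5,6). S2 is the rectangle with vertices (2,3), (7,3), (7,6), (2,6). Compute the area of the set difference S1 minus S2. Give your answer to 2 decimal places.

|S1∩S2|: x∈[2,5], y∈[3,6] → 3·3 = 9.
|S1| = 20.
|S1 ∖ S2| = |S1| − |S1∩S2| = 20 − 9 = 11.00.

11.00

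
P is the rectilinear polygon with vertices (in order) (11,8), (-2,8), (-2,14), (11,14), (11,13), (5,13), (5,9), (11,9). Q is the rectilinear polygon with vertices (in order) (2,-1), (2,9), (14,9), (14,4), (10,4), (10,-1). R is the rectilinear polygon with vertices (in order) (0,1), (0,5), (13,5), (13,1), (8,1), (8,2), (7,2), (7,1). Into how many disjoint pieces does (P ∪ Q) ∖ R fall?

(P ∪ Q) ∖ R splits into 2 disjoint pieces (area 94, area 17).

2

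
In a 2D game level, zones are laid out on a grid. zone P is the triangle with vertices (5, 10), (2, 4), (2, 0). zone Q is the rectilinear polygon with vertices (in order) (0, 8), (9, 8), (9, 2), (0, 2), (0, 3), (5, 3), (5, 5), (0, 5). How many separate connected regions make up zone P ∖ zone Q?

zone P ∖ zone Q splits into 3 disjoint pieces (area 0.4, area 2.15, area 0.6).

3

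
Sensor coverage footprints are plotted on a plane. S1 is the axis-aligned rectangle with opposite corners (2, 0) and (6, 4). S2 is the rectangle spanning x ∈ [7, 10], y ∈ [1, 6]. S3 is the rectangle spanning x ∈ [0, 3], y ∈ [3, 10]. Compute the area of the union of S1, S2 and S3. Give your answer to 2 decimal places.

By inclusion–exclusion:
Individual areas: |S1| = 16, |S2| = 15, |S3| = 21.
|S1∩S2| = 0 (no overlap).
|S1∩S3|: x∈[2,3], y∈[3,4] → 1·1 = 1.
|S2∩S3| = 0 (no overlap).
|S1∩S2∩S3| = 0.
|S1 ∪ S2 ∪ S3| = 52 − 1 + 0 = 51.00.

51.00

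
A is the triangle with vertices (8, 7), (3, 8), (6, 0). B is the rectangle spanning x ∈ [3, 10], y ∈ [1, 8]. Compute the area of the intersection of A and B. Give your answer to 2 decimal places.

18.17

The intersection is the polygon with vertices (8,7), (6.286,1), (5.625,1), (3,8).
By the shoelace formula its area is 18.17.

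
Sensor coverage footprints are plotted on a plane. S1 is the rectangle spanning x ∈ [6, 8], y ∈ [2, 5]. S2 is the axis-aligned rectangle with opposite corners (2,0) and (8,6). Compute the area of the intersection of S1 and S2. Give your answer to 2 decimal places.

6.00

|S1∩S2|: x∈[6,8], y∈[2,5] → 2·3 = 6.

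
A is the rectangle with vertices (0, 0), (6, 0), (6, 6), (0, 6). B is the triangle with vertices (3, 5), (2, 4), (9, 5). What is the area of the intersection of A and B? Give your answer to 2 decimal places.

2.36

The intersection is the polygon with vertices (6,4.571), (2,4), (3,5), (6,5).
By the shoelace formula its area is 2.36.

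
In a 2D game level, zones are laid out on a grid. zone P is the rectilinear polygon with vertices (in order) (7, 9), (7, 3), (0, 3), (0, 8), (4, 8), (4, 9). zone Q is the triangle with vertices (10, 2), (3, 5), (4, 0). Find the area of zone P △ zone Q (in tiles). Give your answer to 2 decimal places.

|zone P| = 38, |zone Q| = 16, |zone P∩zone Q| = 4.1714.
|zone P △ zone Q| = |zone P| + |zone Q| − 2·|zone P∩zone Q| = 38 + 16 − 8.3429 = 45.66.

45.66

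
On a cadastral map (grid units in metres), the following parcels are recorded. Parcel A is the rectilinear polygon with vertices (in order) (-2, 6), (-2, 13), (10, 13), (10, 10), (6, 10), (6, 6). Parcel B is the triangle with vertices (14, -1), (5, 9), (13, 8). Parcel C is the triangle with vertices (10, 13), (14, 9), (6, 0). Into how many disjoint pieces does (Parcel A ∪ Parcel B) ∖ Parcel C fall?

2

(Parcel A ∪ Parcel B) ∖ Parcel C splits into 2 disjoint pieces (area 71.1492, area 17.422).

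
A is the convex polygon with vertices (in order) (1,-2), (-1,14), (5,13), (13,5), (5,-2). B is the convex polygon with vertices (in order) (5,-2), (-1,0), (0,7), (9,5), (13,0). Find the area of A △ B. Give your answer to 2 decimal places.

96.23

|A| = 137, |B| = 81.5, |A∩B| = 61.1331.
|A △ B| = |A| + |B| − 2·|A∩B| = 137 + 81.5 − 122.2662 = 96.23.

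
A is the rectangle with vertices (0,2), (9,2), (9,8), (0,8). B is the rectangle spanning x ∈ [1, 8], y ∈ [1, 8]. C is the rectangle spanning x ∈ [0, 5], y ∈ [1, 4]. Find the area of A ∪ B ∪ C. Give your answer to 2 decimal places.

62.00

By inclusion–exclusion:
Individual areas: |A| = 54, |B| = 49, |C| = 15.
|A∩B|: x∈[1,8], y∈[2,8] → 7·6 = 42.
|A∩C|: x∈[0,5], y∈[2,4] → 5·2 = 10.
|B∩C|: x∈[1,5], y∈[1,4] → 4·3 = 12.
|A∩B∩C| = 8.
|A ∪ B ∪ C| = 118 − 64 + 8 = 62.00.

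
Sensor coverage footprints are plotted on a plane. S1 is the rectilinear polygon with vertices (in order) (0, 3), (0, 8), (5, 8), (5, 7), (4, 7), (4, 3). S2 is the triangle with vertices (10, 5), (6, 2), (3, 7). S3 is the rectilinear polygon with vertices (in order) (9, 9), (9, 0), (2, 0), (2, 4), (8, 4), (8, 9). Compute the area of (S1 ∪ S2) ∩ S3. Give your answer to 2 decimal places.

|S1 ∪ S2| = 34.8095.
|(S1 ∪ S2) ∩ S3| = 7.25.

7.25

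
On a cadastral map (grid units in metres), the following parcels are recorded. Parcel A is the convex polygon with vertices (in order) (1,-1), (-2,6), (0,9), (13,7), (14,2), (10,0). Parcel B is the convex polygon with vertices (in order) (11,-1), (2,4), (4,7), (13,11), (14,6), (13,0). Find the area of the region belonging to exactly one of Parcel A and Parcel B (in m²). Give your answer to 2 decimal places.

|Parcel A| = 116.5, |Parcel B| = 85, |Parcel A∩Parcel B| = 64.0309.
|Parcel A △ Parcel B| = |Parcel A| + |Parcel B| − 2·|Parcel A∩Parcel B| = 116.5 + 85 − 128.0619 = 73.44.

73.44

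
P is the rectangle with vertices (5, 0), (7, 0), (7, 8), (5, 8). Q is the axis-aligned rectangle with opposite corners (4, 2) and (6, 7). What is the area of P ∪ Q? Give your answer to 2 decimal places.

21.00

By inclusion–exclusion:
Individual areas: |P| = 16, |Q| = 10.
|P∩Q|: x∈[5,6], y∈[2,7] → 1·5 = 5.
|P ∪ Q| = 26 − 5 = 21.00.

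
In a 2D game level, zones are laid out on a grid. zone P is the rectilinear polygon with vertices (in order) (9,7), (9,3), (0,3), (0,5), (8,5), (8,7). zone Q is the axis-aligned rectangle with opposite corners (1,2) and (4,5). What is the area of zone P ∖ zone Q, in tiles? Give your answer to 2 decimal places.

14.00

|zone P| = 20, |zone P∩zone Q| = 6.
|zone P ∖ zone Q| = |zone P| − |zone P∩zone Q| = 20 − 6 = 14.00.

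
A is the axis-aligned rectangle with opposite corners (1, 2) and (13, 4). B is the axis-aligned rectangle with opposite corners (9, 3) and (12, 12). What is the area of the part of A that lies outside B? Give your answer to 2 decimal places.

21.00

|A∩B|: x∈[9,12], y∈[3,4] → 3·1 = 3.
|A| = 24.
|A ∖ B| = |A| − |A∩B| = 24 − 3 = 21.00.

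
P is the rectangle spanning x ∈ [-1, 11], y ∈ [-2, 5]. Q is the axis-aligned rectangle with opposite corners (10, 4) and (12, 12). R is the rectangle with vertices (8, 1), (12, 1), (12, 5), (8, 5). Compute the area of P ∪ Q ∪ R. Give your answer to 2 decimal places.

102.00

By inclusion–exclusion:
Individual areas: |P| = 84, |Q| = 16, |R| = 16.
|P∩Q|: x∈[10,11], y∈[4,5] → 1·1 = 1.
|P∩R|: x∈[8,11], y∈[1,5] → 3·4 = 12.
|Q∩R|: x∈[10,12], y∈[4,5] → 2·1 = 2.
|P∩Q∩R| = 1.
|P ∪ Q ∪ R| = 116 − 15 + 1 = 102.00.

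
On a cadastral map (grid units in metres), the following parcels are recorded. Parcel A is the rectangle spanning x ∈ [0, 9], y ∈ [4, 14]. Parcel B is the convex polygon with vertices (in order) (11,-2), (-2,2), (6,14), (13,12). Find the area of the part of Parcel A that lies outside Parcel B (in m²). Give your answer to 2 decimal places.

|Parcel A| = 90, |Parcel A∩Parcel B| = 61.7143.
|Parcel A ∖ Parcel B| = |Parcel A| − |Parcel A∩Parcel B| = 90 − 61.7143 = 28.29.

28.29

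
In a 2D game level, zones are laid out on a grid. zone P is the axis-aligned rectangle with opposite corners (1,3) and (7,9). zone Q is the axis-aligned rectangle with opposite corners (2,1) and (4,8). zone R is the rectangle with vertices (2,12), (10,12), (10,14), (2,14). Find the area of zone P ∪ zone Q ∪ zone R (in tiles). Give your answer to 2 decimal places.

56.00

By inclusion–exclusion:
Individual areas: |zone P| = 36, |zone Q| = 14, |zone R| = 16.
|zone P∩zone Q|: x∈[2,4], y∈[3,8] → 2·5 = 10.
|zone P∩zone R| = 0 (no overlap).
|zone Q∩zone R| = 0 (no overlap).
|zone P∩zone Q∩zone R| = 0.
|zone P ∪ zone Q ∪ zone R| = 66 − 10 + 0 = 56.00.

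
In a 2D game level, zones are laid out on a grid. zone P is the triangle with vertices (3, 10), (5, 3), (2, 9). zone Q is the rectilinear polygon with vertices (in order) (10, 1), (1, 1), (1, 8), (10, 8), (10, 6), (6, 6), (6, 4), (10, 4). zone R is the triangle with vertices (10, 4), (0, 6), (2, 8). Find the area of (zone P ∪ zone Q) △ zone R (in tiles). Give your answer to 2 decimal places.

|zone P ∪ zone Q| = 56.8214.
|(zone P ∪ zone Q) ∩ zone R| = 9.
|(zone P ∪ zone Q) △ zone R| = 56.8214 + 12 − 18 = 50.82.

50.82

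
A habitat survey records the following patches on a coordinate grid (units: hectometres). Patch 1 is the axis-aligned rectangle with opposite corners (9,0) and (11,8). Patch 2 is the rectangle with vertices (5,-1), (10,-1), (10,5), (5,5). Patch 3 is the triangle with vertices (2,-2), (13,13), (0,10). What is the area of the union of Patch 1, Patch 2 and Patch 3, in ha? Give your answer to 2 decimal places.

By inclusion–exclusion:
Individual areas: |Patch 1| = 16, |Patch 2| = 30, |Patch 3| = 81.
|Patch 1∩Patch 2|: x∈[9,10], y∈[0,5] → 1·5 = 5.
|Patch 1∩Patch 3| = 0.0758.
|Patch 2∩Patch 3| = 3.103.
|Patch 1∩Patch 2∩Patch 3| = 0.
|Patch 1 ∪ Patch 2 ∪ Patch 3| = 127 − 8.1788 + 0 = 118.82.

118.82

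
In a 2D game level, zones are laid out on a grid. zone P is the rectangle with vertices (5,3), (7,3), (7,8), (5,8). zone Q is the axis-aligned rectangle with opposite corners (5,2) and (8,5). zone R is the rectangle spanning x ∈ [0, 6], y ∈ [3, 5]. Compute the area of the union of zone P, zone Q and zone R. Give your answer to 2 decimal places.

By inclusion–exclusion:
Individual areas: |zone P| = 10, |zone Q| = 9, |zone R| = 12.
|zone P∩zone Q|: x∈[5,7], y∈[3,5] → 2·2 = 4.
|zone P∩zone R|: x∈[5,6], y∈[3,5] → 1·2 = 2.
|zone Q∩zone R|: x∈[5,6], y∈[3,5] → 1·2 = 2.
|zone P∩zone Q∩zone R| = 2.
|zone P ∪ zone Q ∪ zone R| = 31 − 8 + 2 = 25.00.

25.00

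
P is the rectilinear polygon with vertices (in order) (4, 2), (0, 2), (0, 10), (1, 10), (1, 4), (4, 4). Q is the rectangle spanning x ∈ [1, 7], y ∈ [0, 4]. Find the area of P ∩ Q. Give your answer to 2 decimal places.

The intersection is the polygon with vertices (1,2), (1,4), (4,4), (4,2).
By the shoelace formula its area is 6.00.

6.00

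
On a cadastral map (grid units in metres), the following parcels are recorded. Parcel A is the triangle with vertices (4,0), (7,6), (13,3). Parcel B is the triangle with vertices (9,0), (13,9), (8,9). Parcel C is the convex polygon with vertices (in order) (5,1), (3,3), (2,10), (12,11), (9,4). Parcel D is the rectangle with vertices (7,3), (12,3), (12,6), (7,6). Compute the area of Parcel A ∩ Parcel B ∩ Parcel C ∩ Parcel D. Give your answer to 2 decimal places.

0.83

The intersection is the polygon with vertices (9.353,4.824), (9,4), (8.59,3.692), (8.412,5.294).
By the shoelace formula its area is 0.83.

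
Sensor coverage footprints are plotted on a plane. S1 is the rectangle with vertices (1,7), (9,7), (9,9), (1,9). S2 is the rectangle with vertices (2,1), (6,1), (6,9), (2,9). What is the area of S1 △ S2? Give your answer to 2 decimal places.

|S1∩S2|: x∈[2,6], y∈[7,9] → 4·2 = 8.
|S1 △ S2| = |S1| + |S2| − 2·|S1∩S2| = 16 + 32 − 16 = 32.00.

32.00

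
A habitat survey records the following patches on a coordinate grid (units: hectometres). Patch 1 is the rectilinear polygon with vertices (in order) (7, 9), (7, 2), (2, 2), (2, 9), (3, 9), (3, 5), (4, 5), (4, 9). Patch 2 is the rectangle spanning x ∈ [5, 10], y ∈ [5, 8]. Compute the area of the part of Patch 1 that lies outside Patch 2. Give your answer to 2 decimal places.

25.00

|Patch 1| = 31, |Patch 1∩Patch 2| = 6.
|Patch 1 ∖ Patch 2| = |Patch 1| − |Patch 1∩Patch 2| = 31 − 6 = 25.00.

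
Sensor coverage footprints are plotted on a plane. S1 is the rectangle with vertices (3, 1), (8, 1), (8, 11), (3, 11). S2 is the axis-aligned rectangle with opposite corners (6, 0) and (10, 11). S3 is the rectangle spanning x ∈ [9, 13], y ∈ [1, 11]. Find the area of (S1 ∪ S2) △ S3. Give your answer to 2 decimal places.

|S1 ∪ S2| = 74.
|(S1 ∪ S2) ∩ S3| = 10.
|(S1 ∪ S2) △ S3| = 74 + 40 − 20 = 94.00.

94.00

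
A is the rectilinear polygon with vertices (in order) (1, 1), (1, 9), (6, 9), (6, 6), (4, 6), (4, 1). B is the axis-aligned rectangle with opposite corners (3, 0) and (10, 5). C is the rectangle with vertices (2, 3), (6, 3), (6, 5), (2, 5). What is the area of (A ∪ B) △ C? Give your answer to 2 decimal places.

53.00

|A ∪ B| = 61.
|(A ∪ B) ∩ C| = 8.
|(A ∪ B) △ C| = 61 + 8 − 16 = 53.00.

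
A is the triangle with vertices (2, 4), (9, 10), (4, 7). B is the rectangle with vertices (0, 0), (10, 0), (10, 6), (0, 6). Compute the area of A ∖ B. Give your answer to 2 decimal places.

3.50

|A| = 4.5, |A∩B| = 1.
|A ∖ B| = |A| − |A∩B| = 4.5 − 1 = 3.50.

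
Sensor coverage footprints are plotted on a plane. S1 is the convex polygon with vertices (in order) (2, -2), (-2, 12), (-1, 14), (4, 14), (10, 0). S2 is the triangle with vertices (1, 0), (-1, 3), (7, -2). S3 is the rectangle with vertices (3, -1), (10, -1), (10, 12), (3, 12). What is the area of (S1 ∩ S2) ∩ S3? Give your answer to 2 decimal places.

The region (S1 ∩ S2) ∩ S3 is the polygon with vertices (5.4,-1), (4,-1), (3,-0.667), (3,0.5).
By the shoelace formula its area is 1.63.

1.63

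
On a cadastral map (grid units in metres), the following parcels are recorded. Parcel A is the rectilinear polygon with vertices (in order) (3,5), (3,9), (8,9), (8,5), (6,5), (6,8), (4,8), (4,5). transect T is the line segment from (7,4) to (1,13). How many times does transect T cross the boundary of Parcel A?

4

The segment meets the boundary at (4.333,8), (6.333,5), (3.667,9), (6,5.5).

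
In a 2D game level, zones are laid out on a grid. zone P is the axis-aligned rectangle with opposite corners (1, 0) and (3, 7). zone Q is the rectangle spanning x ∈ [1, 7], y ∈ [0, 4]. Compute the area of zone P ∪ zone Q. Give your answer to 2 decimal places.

By inclusion–exclusion:
Individual areas: |zone P| = 14, |zone Q| = 24.
|zone P∩zone Q|: x∈[1,3], y∈[0,4] → 2·4 = 8.
|zone P ∪ zone Q| = 38 − 8 = 30.00.

30.00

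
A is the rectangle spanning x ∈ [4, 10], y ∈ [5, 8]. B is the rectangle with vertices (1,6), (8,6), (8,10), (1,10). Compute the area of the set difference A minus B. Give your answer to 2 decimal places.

10.00

|A∩B|: x∈[4,8], y∈[6,8] → 4·2 = 8.
|A| = 18.
|A ∖ B| = |A| − |A∩B| = 18 − 8 = 10.00.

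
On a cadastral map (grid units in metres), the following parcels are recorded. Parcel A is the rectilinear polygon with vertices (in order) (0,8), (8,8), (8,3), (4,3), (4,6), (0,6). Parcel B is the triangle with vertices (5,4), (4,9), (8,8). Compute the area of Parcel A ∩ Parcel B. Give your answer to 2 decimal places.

7.60

The intersection is the polygon with vertices (8,8), (5,4), (4.2,8).
By the shoelace formula its area is 7.60.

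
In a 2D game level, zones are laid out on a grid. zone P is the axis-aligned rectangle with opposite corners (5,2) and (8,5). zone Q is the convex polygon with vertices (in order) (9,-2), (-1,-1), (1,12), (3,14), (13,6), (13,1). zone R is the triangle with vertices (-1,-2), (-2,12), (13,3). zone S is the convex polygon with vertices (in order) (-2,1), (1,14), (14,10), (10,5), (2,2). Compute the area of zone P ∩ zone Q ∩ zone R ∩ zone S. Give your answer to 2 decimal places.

3.94

The intersection is the polygon with vertices (8,5), (8,4.25), (5,3.125), (5,5).
By the shoelace formula its area is 3.94.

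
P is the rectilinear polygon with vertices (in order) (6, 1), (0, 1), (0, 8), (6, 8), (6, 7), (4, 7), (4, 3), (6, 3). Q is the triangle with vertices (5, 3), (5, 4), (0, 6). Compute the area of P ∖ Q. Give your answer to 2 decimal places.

|P| = 34, |P∩Q| = 1.6.
|P ∖ Q| = |P| − |P∩Q| = 34 − 1.6 = 32.40.

32.40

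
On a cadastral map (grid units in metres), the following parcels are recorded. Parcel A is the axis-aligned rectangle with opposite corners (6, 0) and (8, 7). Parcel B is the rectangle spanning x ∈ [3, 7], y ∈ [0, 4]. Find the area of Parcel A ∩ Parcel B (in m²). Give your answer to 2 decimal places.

4.00

|Parcel A∩Parcel B|: x∈[6,7], y∈[0,4] → 1·4 = 4.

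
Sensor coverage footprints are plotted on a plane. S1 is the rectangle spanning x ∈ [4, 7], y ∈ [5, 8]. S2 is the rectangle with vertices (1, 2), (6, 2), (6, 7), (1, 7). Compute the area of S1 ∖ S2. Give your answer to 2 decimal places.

|S1∩S2|: x∈[4,6], y∈[5,7] → 2·2 = 4.
|S1| = 9.
|S1 ∖ S2| = |S1| − |S1∩S2| = 9 − 4 = 5.00.

5.00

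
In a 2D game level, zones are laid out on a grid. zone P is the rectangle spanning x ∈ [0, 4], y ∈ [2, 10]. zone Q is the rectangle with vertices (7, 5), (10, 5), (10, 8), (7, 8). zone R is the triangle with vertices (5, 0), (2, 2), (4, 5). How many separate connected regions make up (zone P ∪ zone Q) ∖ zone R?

(zone P ∪ zone Q) ∖ zone R splits into 2 disjoint pieces (area 29, area 9).

2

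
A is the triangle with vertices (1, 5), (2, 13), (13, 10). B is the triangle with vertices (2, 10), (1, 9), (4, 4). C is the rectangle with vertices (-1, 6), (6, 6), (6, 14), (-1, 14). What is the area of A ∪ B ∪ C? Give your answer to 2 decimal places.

By inclusion–exclusion:
Individual areas: |A| = 45.5, |B| = 4, |C| = 56.
|A∩B| = 3.2106.
|A∩C| = 27.4723.
|B∩C| = 3.4667.
|A∩B∩C| = 3.1514.
|A ∪ B ∪ C| = 105.5 − 34.1496 + 3.1514 = 74.50.

74.50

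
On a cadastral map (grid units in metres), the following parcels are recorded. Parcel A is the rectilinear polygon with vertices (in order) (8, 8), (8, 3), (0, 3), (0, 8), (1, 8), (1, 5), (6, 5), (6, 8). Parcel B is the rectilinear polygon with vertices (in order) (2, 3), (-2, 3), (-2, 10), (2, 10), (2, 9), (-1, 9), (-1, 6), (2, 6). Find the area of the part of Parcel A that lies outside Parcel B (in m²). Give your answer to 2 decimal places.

|Parcel A| = 25, |Parcel A∩Parcel B| = 5.
|Parcel A ∖ Parcel B| = |Parcel A| − |Parcel A∩Parcel B| = 25 − 5 = 20.00.

20.00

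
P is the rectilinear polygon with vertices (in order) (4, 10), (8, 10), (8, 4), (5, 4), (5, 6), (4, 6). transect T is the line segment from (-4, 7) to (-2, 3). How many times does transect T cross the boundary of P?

The segment lies entirely outside P and never meets its boundary.

0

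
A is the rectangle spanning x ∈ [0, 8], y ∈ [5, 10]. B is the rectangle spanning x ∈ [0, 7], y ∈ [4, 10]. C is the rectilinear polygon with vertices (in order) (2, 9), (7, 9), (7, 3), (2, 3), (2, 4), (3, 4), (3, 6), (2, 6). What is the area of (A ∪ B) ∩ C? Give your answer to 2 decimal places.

23.00

|A ∪ B| = 47.
|(A ∪ B) ∩ C| = 23.00.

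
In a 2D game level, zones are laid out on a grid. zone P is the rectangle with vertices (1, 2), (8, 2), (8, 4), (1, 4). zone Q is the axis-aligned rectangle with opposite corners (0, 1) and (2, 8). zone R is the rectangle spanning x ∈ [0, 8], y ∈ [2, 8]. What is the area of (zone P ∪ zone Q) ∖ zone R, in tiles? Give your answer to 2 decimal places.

|zone P ∪ zone Q| = 26.
|(zone P ∪ zone Q) ∩ zone R| = 24.
|(zone P ∪ zone Q) ∖ zone R| = 26 − 24 = 2.00.

2.00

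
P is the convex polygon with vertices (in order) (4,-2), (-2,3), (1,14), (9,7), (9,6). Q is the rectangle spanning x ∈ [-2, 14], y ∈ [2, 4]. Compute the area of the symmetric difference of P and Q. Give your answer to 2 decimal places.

93.47

|P| = 96.5, |Q| = 32, |P∩Q| = 17.5136.
|P △ Q| = |P| + |Q| − 2·|P∩Q| = 96.5 + 32 − 35.0273 = 93.47.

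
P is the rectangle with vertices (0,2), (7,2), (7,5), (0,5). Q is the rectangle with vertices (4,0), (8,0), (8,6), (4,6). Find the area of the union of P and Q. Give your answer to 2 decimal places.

36.00

By inclusion–exclusion:
Individual areas: |P| = 21, |Q| = 24.
|P∩Q|: x∈[4,7], y∈[2,5] → 3·3 = 9.
|P ∪ Q| = 45 − 9 = 36.00.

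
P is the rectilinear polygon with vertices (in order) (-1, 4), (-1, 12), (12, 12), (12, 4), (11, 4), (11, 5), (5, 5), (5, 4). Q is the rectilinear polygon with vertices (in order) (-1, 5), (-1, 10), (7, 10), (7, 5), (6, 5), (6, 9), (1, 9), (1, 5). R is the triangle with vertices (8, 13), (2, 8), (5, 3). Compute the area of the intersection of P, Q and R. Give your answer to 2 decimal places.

4.20

The intersection is the polygon with vertices (7,10), (7,9.667), (6,6.333), (6,9), (3.2,9), (4.4,10).
By the shoelace formula its area is 4.20.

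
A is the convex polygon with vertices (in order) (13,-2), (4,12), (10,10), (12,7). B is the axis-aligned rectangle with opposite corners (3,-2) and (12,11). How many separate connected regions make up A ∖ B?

2

A ∖ B splits into 2 disjoint pieces (area 3.7222, area 1.1786).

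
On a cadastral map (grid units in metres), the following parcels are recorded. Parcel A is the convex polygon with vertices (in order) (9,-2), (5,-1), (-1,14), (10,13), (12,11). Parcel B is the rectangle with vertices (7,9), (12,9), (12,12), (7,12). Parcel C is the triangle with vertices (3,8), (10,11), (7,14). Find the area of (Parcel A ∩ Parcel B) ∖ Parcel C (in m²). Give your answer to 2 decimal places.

|Parcel A ∩ Parcel B| = 14.0385.
|(Parcel A ∩ Parcel B) ∩ Parcel C| = 4.4286.
|(Parcel A ∩ Parcel B) ∖ Parcel C| = 14.0385 − 4.4286 = 9.61.

9.61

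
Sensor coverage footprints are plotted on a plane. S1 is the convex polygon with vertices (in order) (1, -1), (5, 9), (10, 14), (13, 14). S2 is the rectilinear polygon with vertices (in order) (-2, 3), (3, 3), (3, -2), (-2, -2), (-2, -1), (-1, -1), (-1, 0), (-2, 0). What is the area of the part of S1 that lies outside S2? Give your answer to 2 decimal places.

35.20

|S1| = 37.5, |S1∩S2| = 2.3.
|S1 ∖ S2| = |S1| − |S1∩S2| = 37.5 − 2.3 = 35.20.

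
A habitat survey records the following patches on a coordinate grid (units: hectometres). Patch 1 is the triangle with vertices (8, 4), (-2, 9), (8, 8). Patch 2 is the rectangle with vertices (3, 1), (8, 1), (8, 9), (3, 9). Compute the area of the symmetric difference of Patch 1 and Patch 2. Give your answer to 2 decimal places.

|Patch 1| = 20, |Patch 2| = 40, |Patch 1∩Patch 2| = 15.
|Patch 1 △ Patch 2| = |Patch 1| + |Patch 2| − 2·|Patch 1∩Patch 2| = 20 + 40 − 30 = 30.00.

30.00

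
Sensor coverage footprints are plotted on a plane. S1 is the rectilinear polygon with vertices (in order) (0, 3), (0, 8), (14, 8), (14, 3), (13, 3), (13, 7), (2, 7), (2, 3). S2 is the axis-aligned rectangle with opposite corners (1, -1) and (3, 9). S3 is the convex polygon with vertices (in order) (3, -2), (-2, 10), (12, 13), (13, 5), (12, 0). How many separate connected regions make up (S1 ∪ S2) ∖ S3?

3

(S1 ∪ S2) ∖ S3 splits into 3 disjoint pieces (area 5.3125, area 3.0083, area 1.0083).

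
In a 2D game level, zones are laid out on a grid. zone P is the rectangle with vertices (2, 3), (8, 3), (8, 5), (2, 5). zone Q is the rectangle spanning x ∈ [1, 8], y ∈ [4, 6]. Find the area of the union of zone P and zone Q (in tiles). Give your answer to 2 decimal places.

By inclusion–exclusion:
Individual areas: |zone P| = 12, |zone Q| = 14.
|zone P∩zone Q|: x∈[2,8], y∈[4,5] → 6·1 = 6.
|zone P ∪ zone Q| = 26 − 6 = 20.00.

20.00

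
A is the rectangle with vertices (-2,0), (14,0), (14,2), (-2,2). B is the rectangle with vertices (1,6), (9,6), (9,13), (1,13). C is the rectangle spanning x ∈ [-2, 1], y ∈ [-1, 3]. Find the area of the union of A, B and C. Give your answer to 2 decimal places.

94.00

By inclusion–exclusion:
Individual areas: |A| = 32, |B| = 56, |C| = 12.
|A∩B| = 0 (no overlap).
|A∩C|: x∈[-2,1], y∈[0,2] → 3·2 = 6.
|B∩C| = 0 (no overlap).
|A∩B∩C| = 0.
|A ∪ B ∪ C| = 100 − 6 + 0 = 94.00.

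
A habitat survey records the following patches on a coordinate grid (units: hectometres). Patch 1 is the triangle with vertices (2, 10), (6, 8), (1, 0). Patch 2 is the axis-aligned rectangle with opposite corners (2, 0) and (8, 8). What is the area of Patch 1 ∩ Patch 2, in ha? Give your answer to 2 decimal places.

The intersection is the polygon with vertices (2,1.6), (2,8), (6,8).
By the shoelace formula its area is 12.80.

12.80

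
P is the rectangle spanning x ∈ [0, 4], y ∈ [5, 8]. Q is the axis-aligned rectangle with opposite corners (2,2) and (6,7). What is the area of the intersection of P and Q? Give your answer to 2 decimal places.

4.00

|P∩Q|: x∈[2,4], y∈[5,7] → 2·2 = 4.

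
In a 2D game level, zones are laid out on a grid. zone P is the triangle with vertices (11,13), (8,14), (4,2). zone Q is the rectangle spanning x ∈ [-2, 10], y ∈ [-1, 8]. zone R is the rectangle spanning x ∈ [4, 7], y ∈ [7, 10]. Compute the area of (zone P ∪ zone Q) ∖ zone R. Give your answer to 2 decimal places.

|zone P ∪ zone Q| = 122.5455.
|(zone P ∪ zone Q) ∩ zone R| = 4.3333.
|(zone P ∪ zone Q) ∖ zone R| = 122.5455 − 4.3333 = 118.21.

118.21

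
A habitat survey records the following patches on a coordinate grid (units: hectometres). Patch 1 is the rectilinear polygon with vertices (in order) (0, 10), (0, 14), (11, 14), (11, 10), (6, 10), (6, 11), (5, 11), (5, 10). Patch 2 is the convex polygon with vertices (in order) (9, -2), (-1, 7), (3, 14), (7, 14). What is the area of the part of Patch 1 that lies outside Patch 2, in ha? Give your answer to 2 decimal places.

|Patch 1| = 43, |Patch 1∩Patch 2| = 20.5714.
|Patch 1 ∖ Patch 2| = |Patch 1| − |Patch 1∩Patch 2| = 43 − 20.5714 = 22.43.

22.43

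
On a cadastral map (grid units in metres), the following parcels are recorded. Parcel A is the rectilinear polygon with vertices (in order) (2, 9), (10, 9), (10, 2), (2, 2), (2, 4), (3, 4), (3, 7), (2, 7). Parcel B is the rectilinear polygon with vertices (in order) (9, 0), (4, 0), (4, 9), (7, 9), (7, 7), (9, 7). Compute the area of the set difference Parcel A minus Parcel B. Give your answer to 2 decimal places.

|Parcel A| = 53, |Parcel A∩Parcel B| = 31.
|Parcel A ∖ Parcel B| = |Parcel A| − |Parcel A∩Parcel B| = 53 − 31 = 22.00.

22.00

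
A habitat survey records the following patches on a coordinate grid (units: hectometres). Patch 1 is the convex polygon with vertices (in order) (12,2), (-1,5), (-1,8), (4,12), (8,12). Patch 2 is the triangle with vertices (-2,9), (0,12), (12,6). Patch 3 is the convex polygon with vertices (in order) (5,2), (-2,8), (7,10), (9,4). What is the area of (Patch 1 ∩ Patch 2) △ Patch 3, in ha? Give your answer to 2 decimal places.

|Patch 1 ∩ Patch 2| = 16.1587.
|(Patch 1 ∩ Patch 2) ∩ Patch 3| = 9.3557.
|(Patch 1 ∩ Patch 2) △ Patch 3| = 16.1587 + 48 − 18.7114 = 45.45.

45.45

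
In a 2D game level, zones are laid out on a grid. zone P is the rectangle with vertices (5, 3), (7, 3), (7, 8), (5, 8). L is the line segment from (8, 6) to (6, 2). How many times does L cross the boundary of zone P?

The segment meets the boundary at (6.5,3), (7,4).

2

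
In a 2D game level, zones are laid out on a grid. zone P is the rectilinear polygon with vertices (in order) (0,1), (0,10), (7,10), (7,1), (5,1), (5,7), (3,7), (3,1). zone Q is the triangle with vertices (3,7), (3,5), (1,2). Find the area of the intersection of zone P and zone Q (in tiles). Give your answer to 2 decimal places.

2.00

The intersection is the polygon with vertices (3,5), (1,2), (3,7).
By the shoelace formula its area is 2.00.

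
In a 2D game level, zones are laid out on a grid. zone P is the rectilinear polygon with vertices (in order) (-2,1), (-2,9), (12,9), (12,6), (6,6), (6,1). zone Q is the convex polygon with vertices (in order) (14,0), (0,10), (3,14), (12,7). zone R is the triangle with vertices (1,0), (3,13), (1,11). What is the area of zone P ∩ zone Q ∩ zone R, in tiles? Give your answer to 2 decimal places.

The intersection is the polygon with vertices (1.4,9), (2.385,9), (2.287,8.366).
By the shoelace formula its area is 0.31.

0.31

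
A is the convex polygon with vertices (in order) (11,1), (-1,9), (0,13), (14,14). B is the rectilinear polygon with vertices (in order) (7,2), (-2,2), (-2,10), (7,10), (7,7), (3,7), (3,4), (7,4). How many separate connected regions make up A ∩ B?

2

A ∩ B splits into 2 disjoint pieces (area 0.0833, area 21.2083).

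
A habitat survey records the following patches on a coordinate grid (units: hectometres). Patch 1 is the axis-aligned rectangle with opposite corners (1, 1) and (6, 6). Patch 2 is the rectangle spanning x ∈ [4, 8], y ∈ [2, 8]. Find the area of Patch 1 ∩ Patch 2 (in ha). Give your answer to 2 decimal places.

8.00

|Patch 1∩Patch 2|: x∈[4,6], y∈[2,6] → 2·4 = 8.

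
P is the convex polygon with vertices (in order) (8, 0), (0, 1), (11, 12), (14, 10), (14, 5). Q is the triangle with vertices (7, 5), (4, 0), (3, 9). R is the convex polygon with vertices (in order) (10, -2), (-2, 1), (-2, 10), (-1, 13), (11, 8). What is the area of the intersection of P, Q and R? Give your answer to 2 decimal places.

The intersection is the polygon with vertices (3.5,4.5), (5.5,6.5), (7,5), (4.279,0.465), (3.944,0.507).
By the shoelace formula its area is 10.92.

10.92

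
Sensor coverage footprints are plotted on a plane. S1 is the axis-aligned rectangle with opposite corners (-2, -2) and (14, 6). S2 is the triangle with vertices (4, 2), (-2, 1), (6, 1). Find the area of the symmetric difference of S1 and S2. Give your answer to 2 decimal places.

124.00

|S1| = 128, |S2| = 4, |S1∩S2| = 4.
|S1 △ S2| = |S1| + |S2| − 2·|S1∩S2| = 128 + 4 − 8 = 124.00.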